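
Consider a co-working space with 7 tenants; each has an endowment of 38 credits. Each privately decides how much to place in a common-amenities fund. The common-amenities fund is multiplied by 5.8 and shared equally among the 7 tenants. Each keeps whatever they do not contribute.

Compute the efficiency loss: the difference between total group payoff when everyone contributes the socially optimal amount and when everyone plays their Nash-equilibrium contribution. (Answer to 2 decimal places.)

Each contributed unit returns 5.8/7 = 0.8286 to its contributor — below 1 — so contributing 0 is dominant for every player. At the Nash equilibrium everyone keeps their 38, and the group total is 7 × 38 = 266.
Each contributed unit returns 5.800 to the group as a whole (0.8286 to each of 7 players), which exceeds 1, so the social optimum is full contribution: group total = 5.800 × 266 = 1542.80.
Efficiency loss = 1542.80 − 266 = 1276.80.

1276.80 credits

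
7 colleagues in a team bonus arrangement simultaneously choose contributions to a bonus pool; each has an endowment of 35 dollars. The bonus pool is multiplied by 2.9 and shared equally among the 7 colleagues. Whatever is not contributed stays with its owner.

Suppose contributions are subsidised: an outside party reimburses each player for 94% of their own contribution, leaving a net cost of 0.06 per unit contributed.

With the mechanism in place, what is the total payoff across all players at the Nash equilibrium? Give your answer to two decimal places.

940.80 dollars

Under the mechanism each unit contributed yields (2.9/7) / 0.06 = 6.9048 back to its contributor per unit of net cost, which exceeds 1, making full contribution the dominant choice for everyone.
At the Nash equilibrium everyone contributes 35. Group total payoff = 7 × (35 × 0.94 + 2.9 × 35) = 940.80.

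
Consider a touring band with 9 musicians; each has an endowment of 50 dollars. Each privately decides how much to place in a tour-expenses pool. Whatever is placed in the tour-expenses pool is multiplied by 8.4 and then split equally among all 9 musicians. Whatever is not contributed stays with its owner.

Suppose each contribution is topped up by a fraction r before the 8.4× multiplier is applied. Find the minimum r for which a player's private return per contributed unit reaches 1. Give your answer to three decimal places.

0.071

With matching at rate r, one contributed unit becomes (1 + r) in the tour-expenses pool and returns 8.4 × (1 + r) / 9 to the contributor.
Setting this equal to 1: 1 + r = 9/8.4 = 1.0714.
So the minimum matching rate is r = 1.0714 − 1 = 0.071.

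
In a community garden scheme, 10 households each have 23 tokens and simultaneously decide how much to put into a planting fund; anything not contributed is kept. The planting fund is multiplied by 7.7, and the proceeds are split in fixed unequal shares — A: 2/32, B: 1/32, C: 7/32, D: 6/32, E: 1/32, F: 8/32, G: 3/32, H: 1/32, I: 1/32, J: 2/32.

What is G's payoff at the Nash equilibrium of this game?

For player j, contributing a unit is worthwhile iff 7.7 × (j's share) ≥ 1, i.e. iff j's share is at least 0.1299.
C, D and F are above the threshold, contributing 23 each; the remaining 7 contribute 0. Total contributed: 69.
G keeps 23 and receives 7.7 × 69 × 3/32 = 49.81 from the planting fund, for a payoff of 72.81.

72.81 tokens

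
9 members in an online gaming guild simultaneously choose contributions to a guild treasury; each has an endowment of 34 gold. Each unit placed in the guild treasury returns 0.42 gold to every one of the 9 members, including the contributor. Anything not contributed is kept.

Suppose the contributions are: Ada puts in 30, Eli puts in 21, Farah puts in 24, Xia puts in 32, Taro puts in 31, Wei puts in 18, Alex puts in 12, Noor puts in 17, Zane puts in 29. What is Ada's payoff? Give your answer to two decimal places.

93.88 gold

Total contributed: 30 + 21 + 24 + 32 + 31 + 18 + 12 + 17 + 29 = 214.
Each receives 0.42 × 214 = 89.88 from the guild treasury.
Ada keeps 34 − 30 = 4, so Ada's payoff is 4 + 89.88 = 93.88.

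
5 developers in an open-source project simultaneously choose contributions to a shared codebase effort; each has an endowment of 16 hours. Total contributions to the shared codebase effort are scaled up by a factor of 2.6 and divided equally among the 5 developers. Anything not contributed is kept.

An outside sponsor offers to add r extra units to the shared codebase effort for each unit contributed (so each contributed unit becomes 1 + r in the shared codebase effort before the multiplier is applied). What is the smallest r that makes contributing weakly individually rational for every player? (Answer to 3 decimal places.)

0.923

With matching at rate r, one contributed unit becomes (1 + r) in the shared codebase effort and returns 2.6 × (1 + r) / 5 to the contributor.
Setting this equal to 1: 1 + r = 5/2.6 = 1.9231.
So the minimum matching rate is r = 1.9231 − 1 = 0.923.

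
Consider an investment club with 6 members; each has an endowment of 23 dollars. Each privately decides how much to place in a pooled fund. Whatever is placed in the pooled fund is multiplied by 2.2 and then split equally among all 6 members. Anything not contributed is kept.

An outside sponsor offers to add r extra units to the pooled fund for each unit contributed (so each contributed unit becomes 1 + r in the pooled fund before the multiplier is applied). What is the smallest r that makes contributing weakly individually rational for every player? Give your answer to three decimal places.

With matching at rate r, one contributed unit becomes (1 + r) in the pooled fund and returns 2.2 × (1 + r) / 6 to the contributor.
Setting this equal to 1: 1 + r = 6/2.2 = 2.7273.
So the minimum matching rate is r = 2.7273 − 1 = 1.727.

1.727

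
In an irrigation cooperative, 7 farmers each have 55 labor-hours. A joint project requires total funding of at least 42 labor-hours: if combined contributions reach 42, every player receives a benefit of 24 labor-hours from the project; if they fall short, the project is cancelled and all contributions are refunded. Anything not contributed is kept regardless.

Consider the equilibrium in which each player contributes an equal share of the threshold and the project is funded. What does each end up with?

73 labor-hours

Equal share of the threshold: 42/7 = 6.
At this profile no one gains by cutting their contribution: any cut drops the total below 42, the project is cancelled, contributions are refunded, and the deviator ends with 55, which is less than 55 − 6 + 24 = 73. Contributing more than 6 just wastes the excess. So contributing exactly 6 is a best response.
Each player's payoff: 55 − 6 + 24 = 73.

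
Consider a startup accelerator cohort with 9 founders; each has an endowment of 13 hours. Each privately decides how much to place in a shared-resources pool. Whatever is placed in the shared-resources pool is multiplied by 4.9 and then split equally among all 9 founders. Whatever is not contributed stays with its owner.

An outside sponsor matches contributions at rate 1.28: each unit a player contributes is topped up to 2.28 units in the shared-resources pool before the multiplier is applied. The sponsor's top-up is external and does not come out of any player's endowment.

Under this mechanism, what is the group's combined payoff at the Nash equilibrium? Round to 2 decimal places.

Under the mechanism each unit contributed yields 4.9 × 2.28 / 9 = 1.2413 back to its contributor per unit of net cost, which exceeds 1, making full contribution the dominant choice for everyone.
At the Nash equilibrium everyone contributes 13. Group total payoff = 4.9 × 2.28 × 117 = 1307.12.

1307.12 hours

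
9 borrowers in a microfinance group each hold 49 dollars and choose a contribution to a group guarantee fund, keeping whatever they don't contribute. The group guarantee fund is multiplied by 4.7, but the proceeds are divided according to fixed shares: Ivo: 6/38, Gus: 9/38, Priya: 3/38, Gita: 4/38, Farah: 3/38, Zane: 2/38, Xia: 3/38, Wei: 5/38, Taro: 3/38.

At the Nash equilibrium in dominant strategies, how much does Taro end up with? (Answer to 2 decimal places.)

For player j, contributing a unit is worthwhile iff 4.7 × (j's share) ≥ 1, i.e. iff j's share is at least 0.2128.
Gus alone (share 9/38) is above the threshold, contributing 49; the remaining 8 contribute 0. Total contributed: 49.
Taro keeps 49 and receives 4.7 × 49 × 3/38 = 18.18 from the group guarantee fund, for a payoff of 67.18.

67.18 dollars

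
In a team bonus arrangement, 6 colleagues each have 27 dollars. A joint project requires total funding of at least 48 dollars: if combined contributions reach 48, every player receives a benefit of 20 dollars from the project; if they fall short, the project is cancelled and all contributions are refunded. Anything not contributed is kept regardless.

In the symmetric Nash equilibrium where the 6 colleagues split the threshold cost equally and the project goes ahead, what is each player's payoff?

39 dollars

Equal share of the threshold: 48/6 = 8.
At this profile no one gains by cutting their contribution: any cut drops the total below 48, the project is cancelled, contributions are refunded, and the deviator ends with 27, which is less than 27 − 8 + 20 = 39. Contributing more than 8 just wastes the excess. So contributing exactly 8 is a best response.
Each player's payoff: 27 − 8 + 20 = 39.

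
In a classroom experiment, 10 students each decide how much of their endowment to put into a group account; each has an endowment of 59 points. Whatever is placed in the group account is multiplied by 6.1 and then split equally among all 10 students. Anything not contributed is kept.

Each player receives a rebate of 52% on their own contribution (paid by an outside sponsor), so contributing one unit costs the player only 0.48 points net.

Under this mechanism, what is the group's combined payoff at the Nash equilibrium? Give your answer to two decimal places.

3905.80 points

The effective private return per unit is now (6.1/10) / 0.48 = 1.2708 > 1, so every player's dominant strategy flips to full contribution.
At the Nash equilibrium everyone contributes 59. Group total payoff = 10 × (59 × 0.52 + 6.1 × 59) = 3905.80.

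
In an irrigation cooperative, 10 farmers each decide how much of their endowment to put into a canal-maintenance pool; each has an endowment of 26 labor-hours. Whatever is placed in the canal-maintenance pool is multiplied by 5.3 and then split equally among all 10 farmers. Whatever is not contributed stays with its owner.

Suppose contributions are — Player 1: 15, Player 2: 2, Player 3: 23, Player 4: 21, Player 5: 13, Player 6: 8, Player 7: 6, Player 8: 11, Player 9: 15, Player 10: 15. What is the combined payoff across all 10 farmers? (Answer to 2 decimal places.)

814.70 labor-hours

Total contributed: 15 + 2 + 23 + 21 + 13 + 8 + 6 + 11 + 15 + 15 = 129; total kept: 10 × 26 − 129 = 131.
The canal-maintenance pool pays out 5.3 × 129 = 683.70 in aggregate.
Group total = 131 + 683.70 = 814.70.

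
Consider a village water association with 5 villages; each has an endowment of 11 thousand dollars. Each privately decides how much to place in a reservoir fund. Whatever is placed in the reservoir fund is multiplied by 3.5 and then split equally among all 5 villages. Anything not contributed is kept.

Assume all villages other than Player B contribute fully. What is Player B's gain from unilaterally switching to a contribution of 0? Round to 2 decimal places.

Switching from a contribution of 11 to 0 lets Player B keep an extra 11 thousand dollars, but lowers the reservoir fund by 11, which costs Player B their own share of that drop: 3.5/5 × 11 = 7.70.
Net gain = 11 − 7.70 = 3.30. The private return per contributed unit (0.7000) is below 1, so free-riding is indeed the best response regardless of what the others do.

3.30 thousand dollars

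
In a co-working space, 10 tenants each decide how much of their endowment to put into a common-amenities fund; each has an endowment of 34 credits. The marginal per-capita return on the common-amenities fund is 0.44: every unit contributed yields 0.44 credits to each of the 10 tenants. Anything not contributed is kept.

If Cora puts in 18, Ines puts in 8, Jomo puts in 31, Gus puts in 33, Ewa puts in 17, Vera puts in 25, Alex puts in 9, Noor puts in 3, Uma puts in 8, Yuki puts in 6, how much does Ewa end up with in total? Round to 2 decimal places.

Total contributed: 18 + 8 + 31 + 33 + 17 + 25 + 9 + 3 + 8 + 6 = 158.
Each receives 0.44 × 158 = 69.52 from the common-amenities fund.
Ewa keeps 34 − 17 = 17, so Ewa's payoff is 17 + 69.52 = 86.52.

86.52 credits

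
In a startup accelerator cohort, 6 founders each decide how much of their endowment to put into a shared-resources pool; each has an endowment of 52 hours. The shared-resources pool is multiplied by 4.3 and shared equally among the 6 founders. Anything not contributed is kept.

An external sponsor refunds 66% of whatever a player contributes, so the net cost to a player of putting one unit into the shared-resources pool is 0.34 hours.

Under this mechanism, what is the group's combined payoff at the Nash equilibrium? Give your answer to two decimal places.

With the mechanism, a contributed unit returns (4.3/6) / 0.34 = 2.1078 per unit of net cost to the contributor — now above 1 — so contributing fully is weakly dominant for every player.
At the Nash equilibrium everyone contributes 52. Group total payoff = 6 × (52 × 0.66 + 4.3 × 52) = 1547.52.

1547.52 hours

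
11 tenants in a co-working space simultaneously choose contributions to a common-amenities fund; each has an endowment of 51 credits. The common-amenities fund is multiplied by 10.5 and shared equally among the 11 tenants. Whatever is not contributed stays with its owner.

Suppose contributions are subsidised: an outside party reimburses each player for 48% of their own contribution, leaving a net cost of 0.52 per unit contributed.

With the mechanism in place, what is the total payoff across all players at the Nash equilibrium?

6159.78 credits

Under the mechanism each unit contributed yields (10.5/11) / 0.52 = 1.8357 back to its contributor per unit of net cost, which exceeds 1, making full contribution the dominant choice for everyone.
So the Nash equilibrium is full contribution by all 11; the group earns 11 × (51 × 0.48 + 10.5 × 51) = 6159.78.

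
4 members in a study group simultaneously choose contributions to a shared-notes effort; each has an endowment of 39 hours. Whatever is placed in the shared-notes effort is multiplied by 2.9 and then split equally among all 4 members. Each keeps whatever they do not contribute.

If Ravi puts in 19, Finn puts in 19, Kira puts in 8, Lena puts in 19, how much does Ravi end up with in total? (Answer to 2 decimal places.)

67.13 hours

Total contributed: 19 + 19 + 8 + 19 = 65.
Each receives 2.9 × 65 / 4 = 47.13 from the shared-notes effort.
Ravi keeps 39 − 19 = 20, so Ravi's payoff is 20 + 47.13 = 67.13.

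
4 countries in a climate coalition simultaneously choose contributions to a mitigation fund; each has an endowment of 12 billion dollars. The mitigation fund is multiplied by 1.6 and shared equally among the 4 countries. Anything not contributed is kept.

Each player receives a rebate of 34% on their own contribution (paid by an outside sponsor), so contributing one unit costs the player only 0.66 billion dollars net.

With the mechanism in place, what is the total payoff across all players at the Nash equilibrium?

With the mechanism, a contributed unit returns (1.6/4) / 0.66 = 0.6061 per unit of net cost — still below 1 — so contributing 0 remains dominant for every player.
At the Nash equilibrium no one contributes; group total payoff = 4 × 12 = 48.

48.00 billion dollars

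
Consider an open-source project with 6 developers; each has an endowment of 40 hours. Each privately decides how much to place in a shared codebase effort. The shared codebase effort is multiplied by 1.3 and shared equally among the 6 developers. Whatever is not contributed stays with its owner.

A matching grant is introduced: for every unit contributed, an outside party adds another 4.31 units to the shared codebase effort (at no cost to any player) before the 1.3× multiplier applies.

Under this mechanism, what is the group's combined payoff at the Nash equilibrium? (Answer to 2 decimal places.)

1656.72 hours

Under the mechanism each unit contributed yields 1.3 × 5.31 / 6 = 1.1505 back to its contributor per unit of net cost, which exceeds 1, making full contribution the dominant choice for everyone.
So the Nash equilibrium is full contribution by all 6; the group earns 1.3 × 5.31 × 240 = 1656.72.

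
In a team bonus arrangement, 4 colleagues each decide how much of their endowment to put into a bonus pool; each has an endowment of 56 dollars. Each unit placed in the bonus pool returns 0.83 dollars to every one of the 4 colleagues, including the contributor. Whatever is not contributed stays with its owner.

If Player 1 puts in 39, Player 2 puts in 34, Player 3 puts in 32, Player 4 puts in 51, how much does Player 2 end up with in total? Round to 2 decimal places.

Total contributed: 39 + 34 + 32 + 51 = 156.
Each receives 0.83 × 156 = 129.48 from the bonus pool.
Player 2 keeps 56 − 34 = 22, so Player 2's payoff is 22 + 129.48 = 151.48.

151.48 dollars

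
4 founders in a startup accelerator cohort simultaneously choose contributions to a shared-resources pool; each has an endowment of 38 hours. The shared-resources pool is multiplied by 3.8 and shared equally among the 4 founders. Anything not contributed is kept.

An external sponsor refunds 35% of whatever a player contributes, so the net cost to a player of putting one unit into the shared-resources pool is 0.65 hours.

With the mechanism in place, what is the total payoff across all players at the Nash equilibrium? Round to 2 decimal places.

630.80 hours

The effective private return per unit is now (3.8/4) / 0.65 = 1.4615 > 1, so every player's dominant strategy flips to full contribution.
At the Nash equilibrium everyone contributes 38. Group total payoff = 4 × (38 × 0.35 + 3.8 × 38) = 630.80.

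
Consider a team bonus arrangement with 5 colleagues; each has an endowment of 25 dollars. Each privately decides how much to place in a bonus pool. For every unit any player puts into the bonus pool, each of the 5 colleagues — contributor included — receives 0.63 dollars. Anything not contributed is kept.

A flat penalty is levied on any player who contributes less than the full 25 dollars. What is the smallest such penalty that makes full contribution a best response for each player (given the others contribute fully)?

9.25 dollars

Given the others contribute fully, the best deviation is to contribute 0 (any partial contribution still incurs the fine and gives up units whose private return 0.63 is below 1).
Deviating from 25 to 0 saves 25 dollars but forfeits the deviator's share of the drop in the bonus pool: 0.63 × 25 = 15.75.
So the deviation gain is 25 − 15.75 = 9.25, and the fine must be at least 9.25 dollars to wipe it out.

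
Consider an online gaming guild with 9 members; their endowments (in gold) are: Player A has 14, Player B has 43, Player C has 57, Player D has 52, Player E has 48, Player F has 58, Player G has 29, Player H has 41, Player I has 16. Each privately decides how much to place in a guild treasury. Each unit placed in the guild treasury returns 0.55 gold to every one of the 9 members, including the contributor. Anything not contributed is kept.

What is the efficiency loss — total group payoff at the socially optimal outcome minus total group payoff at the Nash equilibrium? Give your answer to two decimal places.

1414.10 gold

The private return per contributed unit is 0.55 < 1 for everyone, so the Nash equilibrium is zero contribution and the group total is Σ E_j = 14 + 43 + 57 + 52 + 48 + 58 + 29 + 41 + 16 = 358.
Each contributed unit returns 4.950 to the group, so the social optimum is full contribution by everyone: group total = 4.950 × 358 = 1772.10.
Efficiency loss = (4.950 − 1) × 358 = 1414.10.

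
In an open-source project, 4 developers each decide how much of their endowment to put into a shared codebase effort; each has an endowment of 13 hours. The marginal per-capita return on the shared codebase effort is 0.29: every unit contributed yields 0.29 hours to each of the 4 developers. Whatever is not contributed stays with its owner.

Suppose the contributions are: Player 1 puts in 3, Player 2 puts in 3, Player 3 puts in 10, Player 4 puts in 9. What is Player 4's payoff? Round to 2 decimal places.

11.25 hours

Total contributed: 3 + 3 + 10 + 9 = 25.
Each receives 0.29 × 25 = 7.25 from the shared codebase effort.
Player 4 keeps 13 − 9 = 4, so Player 4's payoff is 4 + 7.25 = 11.25.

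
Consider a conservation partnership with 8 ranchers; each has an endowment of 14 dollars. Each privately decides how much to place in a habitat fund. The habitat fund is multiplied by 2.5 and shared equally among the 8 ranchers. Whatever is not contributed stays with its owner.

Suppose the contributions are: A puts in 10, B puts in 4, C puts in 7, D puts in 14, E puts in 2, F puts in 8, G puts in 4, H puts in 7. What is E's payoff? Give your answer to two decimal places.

29.50 dollars

Total contributed: 10 + 4 + 7 + 14 + 2 + 8 + 4 + 7 = 56.
Each receives 2.5 × 56 / 8 = 17.50 from the habitat fund.
E keeps 14 − 2 = 12, so E's payoff is 12 + 17.50 = 29.50.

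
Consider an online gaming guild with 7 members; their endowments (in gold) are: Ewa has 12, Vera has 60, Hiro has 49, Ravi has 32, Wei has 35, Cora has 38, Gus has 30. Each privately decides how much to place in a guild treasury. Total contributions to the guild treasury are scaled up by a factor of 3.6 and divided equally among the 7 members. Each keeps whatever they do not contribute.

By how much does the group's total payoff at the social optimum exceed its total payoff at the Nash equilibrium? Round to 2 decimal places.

665.60 gold

The private return per contributed unit is 3.6/7 = 0.5143 < 1 for every player regardless of endowment, so the Nash equilibrium is zero contribution and the group total is Σ E_j = 12 + 60 + 49 + 32 + 35 + 38 + 30 = 256.
Each contributed unit returns 3.600 to the group, so the social optimum is full contribution by everyone: group total = 3.600 × 256 = 921.60.
Efficiency loss = (3.600 − 1) × 256 = 665.60.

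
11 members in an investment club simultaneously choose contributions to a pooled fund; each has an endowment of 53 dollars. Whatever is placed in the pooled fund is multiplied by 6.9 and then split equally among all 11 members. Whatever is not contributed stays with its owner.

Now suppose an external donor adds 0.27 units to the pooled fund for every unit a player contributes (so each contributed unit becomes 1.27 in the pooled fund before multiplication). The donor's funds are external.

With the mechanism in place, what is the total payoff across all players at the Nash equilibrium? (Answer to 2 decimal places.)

With the mechanism, a contributed unit returns 6.9 × 1.27 / 11 = 0.7966 per unit of net cost — still below 1 — so contributing 0 remains dominant for every player.
At the Nash equilibrium no one contributes; group total payoff = 11 × 53 = 583.

583.00 dollars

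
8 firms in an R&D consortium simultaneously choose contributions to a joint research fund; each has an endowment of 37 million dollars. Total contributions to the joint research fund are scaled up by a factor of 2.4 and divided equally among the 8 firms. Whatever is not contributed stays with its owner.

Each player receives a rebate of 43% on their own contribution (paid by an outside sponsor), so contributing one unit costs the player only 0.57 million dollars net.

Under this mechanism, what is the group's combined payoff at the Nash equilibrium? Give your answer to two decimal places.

296.00 million dollars

Even with the mechanism, each unit contributed returns only (2.4/8) / 0.57 = 0.5263 per unit of net cost, so contributing nothing is still dominant.
Everyone keeps their endowment and the group total is 8 × 37 = 296.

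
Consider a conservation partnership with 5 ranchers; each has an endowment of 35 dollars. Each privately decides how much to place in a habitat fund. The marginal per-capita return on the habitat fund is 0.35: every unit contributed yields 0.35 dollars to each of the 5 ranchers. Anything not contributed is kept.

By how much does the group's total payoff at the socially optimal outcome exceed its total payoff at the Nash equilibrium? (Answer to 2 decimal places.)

The private return per contributed unit is 0.35 < 1, so contributing 0 is dominant for every player. At the Nash equilibrium everyone keeps their 35, and the group total is 5 × 35 = 175.
Each contributed unit returns 1.750 to the group as a whole (0.35 to each of 5 players), which exceeds 1, so the social optimum is full contribution: group total = 1.750 × 175 = 306.25.
Efficiency loss = 306.25 − 175 = 131.25.

131.25 dollars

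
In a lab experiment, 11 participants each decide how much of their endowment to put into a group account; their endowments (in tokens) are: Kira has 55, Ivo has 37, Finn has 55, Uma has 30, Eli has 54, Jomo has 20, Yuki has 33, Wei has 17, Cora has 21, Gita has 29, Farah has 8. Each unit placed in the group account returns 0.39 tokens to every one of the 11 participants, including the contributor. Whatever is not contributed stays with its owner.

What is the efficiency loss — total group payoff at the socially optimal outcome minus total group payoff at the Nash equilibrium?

1181.11 tokens

The private return per contributed unit is 0.39 < 1 for everyone, so the Nash equilibrium is zero contribution and the group total is Σ E_j = 55 + 37 + 55 + 30 + 54 + 20 + 33 + 17 + 21 + 29 + 8 = 359.
Each contributed unit returns 4.290 to the group, so the social optimum is full contribution by everyone: group total = 4.290 × 359 = 1540.11.
Efficiency loss = (4.290 − 1) × 359 = 1181.11.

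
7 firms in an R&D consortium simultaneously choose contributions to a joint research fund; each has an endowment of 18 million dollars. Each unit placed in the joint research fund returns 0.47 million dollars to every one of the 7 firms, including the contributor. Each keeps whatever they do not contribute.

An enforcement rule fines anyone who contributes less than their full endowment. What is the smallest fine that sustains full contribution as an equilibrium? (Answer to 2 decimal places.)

Given the others contribute fully, the best deviation is to contribute 0 (any partial contribution still incurs the fine and gives up units whose private return 0.47 is below 1).
Deviating from 18 to 0 saves 18 million dollars but forfeits the deviator's share of the drop in the joint research fund: 0.47 × 18 = 8.46.
So the deviation gain is 18 − 8.46 = 9.54, and the fine must be at least 9.54 million dollars to wipe it out.

9.54 million dollars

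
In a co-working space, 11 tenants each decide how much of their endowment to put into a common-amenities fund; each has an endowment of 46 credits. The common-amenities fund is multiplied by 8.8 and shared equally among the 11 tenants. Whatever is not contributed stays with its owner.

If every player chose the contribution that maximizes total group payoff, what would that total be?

4452.80 credits

Each contributed unit returns 8.800 to the group as a whole (0.8000 to each of 11 players), which exceeds 1, so the social optimum is full contribution: group total = 8.800 × 506 = 4452.80.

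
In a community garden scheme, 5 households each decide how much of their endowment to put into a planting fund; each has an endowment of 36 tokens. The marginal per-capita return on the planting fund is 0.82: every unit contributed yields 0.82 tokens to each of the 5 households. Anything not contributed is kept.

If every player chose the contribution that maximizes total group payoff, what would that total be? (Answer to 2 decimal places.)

738.00 tokens

Each contributed unit returns 4.100 to the group as a whole (0.82 to each of 5 players), which exceeds 1, so the social optimum is full contribution: group total = 4.100 × 180 = 738.00.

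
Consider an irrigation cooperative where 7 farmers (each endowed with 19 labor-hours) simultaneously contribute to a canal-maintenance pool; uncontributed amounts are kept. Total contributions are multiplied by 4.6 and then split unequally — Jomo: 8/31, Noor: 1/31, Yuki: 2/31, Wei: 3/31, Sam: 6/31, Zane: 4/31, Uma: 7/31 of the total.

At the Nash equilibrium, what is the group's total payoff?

269.80 labor-hours

For player j, contributing a unit is worthwhile iff 4.6 × (j's share) ≥ 1, i.e. iff j's share is at least 0.2174.
Jomo and Uma clear that bar, contributing 19 each; the remaining 5 contribute 0. Total contributed: 38.
The canal-maintenance pool pays out 4.6 × 38 = 174.80 in total (split across the unequal shares, but the aggregate is all that matters for the group sum).
The 5 free-riders keep 19 each, adding 95. Group total = 95 + 174.80 = 269.80.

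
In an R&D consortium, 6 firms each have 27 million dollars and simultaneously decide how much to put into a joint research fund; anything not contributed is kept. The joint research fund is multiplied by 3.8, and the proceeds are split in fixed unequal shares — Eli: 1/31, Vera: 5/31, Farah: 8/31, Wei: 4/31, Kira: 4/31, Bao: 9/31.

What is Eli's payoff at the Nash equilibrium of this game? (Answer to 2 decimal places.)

For player j, contributing a unit is worthwhile iff 3.8 × (j's share) ≥ 1, i.e. iff j's share is at least 0.2632.
The only share above 0.2632 is Bao's 9/31, contributing 27; the remaining 5 contribute 0. Total contributed: 27.
Eli keeps 27 and receives 3.8 × 27 × 1/31 = 3.31 from the joint research fund, for a payoff of 30.31.

30.31 million dollars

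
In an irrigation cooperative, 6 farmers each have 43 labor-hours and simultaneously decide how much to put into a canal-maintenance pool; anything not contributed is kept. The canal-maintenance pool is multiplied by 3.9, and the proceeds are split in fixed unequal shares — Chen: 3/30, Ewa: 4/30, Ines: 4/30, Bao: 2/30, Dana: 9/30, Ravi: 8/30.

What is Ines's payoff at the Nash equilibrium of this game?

Player j's private return per contributed unit is 3.9 × (j's share). Contributing is weakly dominant for j when that share is at least 1/3.9 = 0.2564, and contributing 0 is dominant otherwise.
Dana and Ravi are above the threshold, contributing 43 each; the remaining 4 contribute 0. Total contributed: 86.
Ines keeps 43 and receives 3.9 × 86 × 4/30 = 44.72 from the canal-maintenance pool, for a payoff of 87.72.

87.72 labor-hours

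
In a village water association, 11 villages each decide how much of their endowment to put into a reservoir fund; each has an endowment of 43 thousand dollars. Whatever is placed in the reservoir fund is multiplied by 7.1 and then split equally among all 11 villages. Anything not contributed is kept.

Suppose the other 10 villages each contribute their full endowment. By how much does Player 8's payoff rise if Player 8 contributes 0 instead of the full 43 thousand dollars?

15.25 thousand dollars

Switching from a contribution of 43 to 0 lets Player 8 keep an extra 43 thousand dollars, but lowers the reservoir fund by 43, which costs Player 8 their own share of that drop: 7.1/11 × 43 = 27.75.
Net gain = 43 − 27.75 = 15.25. The private return per contributed unit (0.6455) is below 1, so free-riding is indeed the best response regardless of what the others do.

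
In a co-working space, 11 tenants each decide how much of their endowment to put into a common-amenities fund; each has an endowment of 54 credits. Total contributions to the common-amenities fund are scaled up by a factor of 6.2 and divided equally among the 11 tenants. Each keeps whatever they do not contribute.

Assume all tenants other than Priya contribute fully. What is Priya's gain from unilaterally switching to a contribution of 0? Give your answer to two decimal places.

23.56 credits

Switching from a contribution of 54 to 0 lets Priya keep an extra 54 credits, but lowers the common-amenities fund by 54, which costs Priya their own share of that drop: 6.2/11 × 54 = 30.44.
Net gain = 54 − 30.44 = 23.56. The private return per contributed unit (0.5636) is below 1, so free-riding is indeed the best response regardless of what the others do.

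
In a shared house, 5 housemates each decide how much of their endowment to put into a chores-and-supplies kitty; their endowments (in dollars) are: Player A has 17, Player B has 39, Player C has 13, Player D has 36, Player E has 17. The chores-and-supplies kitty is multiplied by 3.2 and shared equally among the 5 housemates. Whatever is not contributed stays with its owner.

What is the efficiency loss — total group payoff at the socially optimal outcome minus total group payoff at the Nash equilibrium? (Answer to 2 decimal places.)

268.40 dollars

The private return per contributed unit is 3.2/5 = 0.6400 < 1 for every player regardless of endowment, so the Nash equilibrium is zero contribution and the group total is Σ E_j = 17 + 39 + 13 + 36 + 17 = 122.
Each contributed unit returns 3.200 to the group, so the social optimum is full contribution by everyone: group total = 3.200 × 122 = 390.40.
Efficiency loss = (3.200 − 1) × 122 = 268.40.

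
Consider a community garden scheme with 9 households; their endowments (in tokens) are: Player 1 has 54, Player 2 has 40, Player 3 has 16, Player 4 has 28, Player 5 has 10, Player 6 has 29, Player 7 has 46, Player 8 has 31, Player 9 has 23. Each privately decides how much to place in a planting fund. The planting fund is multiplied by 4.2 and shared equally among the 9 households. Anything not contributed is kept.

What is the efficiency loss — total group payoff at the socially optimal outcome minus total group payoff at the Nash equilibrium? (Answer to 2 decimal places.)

The private return per contributed unit is 4.2/9 = 0.4667 < 1 for every player regardless of endowment, so the Nash equilibrium is zero contribution and the group total is Σ E_j = 54 + 40 + 16 + 28 + 10 + 29 + 46 + 31 + 23 = 277.
Each contributed unit returns 4.200 to the group, so the social optimum is full contribution by everyone: group total = 4.200 × 277 = 1163.40.
Efficiency loss = (4.200 − 1) × 277 = 886.40.

886.40 tokens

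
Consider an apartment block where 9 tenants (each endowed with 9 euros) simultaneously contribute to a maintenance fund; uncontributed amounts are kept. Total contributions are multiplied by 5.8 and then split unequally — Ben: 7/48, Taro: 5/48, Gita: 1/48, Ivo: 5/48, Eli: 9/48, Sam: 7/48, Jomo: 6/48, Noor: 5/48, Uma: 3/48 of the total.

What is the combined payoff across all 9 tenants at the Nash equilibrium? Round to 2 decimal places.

Each unit j contributes comes back to j as 5.8 × (j's share), so j prefers to contribute only if that share exceeds 1/5.8 = 0.1724; otherwise keeping the unit dominates.
The only share above 0.1724 is Eli's 9/48, contributing 9; the remaining 8 contribute 0. Total contributed: 9.
The maintenance fund pays out 5.8 × 9 = 52.20 in total (split across the unequal shares, but the aggregate is all that matters for the group sum).
The 8 free-riders keep 9 each, adding 72. Group total = 72 + 52.20 = 124.20.

124.20 euros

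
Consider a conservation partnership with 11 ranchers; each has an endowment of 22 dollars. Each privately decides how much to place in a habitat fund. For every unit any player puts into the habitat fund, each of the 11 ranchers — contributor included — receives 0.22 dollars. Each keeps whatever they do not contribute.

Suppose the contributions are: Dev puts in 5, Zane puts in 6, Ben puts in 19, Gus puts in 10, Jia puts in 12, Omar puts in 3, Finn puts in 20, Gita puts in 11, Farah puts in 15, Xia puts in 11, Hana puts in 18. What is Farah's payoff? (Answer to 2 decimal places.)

35.60 dollars

Total contributed: 5 + 6 + 19 + 10 + 12 + 3 + 20 + 11 + 15 + 11 + 18 = 130.
Each receives 0.22 × 130 = 28.60 from the habitat fund.
Farah keeps 22 − 15 = 7, so Farah's payoff is 7 + 28.60 = 35.60.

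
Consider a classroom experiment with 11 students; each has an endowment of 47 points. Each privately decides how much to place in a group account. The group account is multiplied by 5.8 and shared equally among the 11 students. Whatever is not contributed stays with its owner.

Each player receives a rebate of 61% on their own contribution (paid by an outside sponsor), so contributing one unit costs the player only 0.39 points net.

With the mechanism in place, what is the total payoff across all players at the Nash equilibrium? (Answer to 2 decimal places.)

Under the mechanism each unit contributed yields (5.8/11) / 0.39 = 1.3520 back to its contributor per unit of net cost, which exceeds 1, making full contribution the dominant choice for everyone.
So the Nash equilibrium is full contribution by all 11; the group earns 11 × (47 × 0.61 + 5.8 × 47) = 3313.97.

3313.97 points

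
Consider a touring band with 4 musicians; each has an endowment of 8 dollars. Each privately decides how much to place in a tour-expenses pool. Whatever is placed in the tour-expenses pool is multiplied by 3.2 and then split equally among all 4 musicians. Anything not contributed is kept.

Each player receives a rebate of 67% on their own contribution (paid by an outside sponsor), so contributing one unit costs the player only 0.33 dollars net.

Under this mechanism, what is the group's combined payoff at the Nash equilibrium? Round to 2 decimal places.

123.84 dollars

Under the mechanism each unit contributed yields (3.2/4) / 0.33 = 2.4242 back to its contributor per unit of net cost, which exceeds 1, making full contribution the dominant choice for everyone.
So the Nash equilibrium is full contribution by all 4; the group earns 4 × (8 × 0.67 + 3.2 × 8) = 123.84.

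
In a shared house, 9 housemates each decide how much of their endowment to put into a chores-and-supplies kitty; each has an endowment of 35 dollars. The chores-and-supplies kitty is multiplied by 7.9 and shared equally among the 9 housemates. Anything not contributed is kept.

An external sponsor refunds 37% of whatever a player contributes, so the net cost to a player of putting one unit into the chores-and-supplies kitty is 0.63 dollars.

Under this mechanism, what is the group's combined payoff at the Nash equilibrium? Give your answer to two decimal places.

Under the mechanism each unit contributed yields (7.9/9) / 0.63 = 1.3933 back to its contributor per unit of net cost, which exceeds 1, making full contribution the dominant choice for everyone.
So the Nash equilibrium is full contribution by all 9; the group earns 9 × (35 × 0.37 + 7.9 × 35) = 2605.05.

2605.05 dollars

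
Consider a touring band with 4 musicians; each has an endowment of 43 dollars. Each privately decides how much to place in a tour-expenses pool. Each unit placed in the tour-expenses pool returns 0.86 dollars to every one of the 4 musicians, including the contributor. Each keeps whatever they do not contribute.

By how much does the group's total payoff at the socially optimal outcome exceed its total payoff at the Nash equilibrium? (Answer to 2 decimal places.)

The private return per contributed unit is 0.86 < 1, so contributing 0 is dominant for every player. At the Nash equilibrium everyone keeps their 43, and the group total is 4 × 43 = 172.
Each contributed unit returns 3.440 to the group as a whole (0.86 to each of 4 players), which exceeds 1, so the social optimum is full contribution: group total = 3.440 × 172 = 591.68.
Efficiency loss = 591.68 − 172 = 419.68.

419.68 dollars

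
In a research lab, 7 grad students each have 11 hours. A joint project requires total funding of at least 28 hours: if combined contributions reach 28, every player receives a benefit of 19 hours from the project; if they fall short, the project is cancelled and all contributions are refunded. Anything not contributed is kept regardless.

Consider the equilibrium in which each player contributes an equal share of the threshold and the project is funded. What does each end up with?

26 hours

Equal share of the threshold: 28/7 = 4.
At this profile no one gains by cutting their contribution: any cut drops the total below 28, the project is cancelled, contributions are refunded, and the deviator ends with 11, which is less than 11 − 4 + 19 = 26. Contributing more than 4 just wastes the excess. So contributing exactly 4 is a best response.
Each player's payoff: 11 − 4 + 19 = 26.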